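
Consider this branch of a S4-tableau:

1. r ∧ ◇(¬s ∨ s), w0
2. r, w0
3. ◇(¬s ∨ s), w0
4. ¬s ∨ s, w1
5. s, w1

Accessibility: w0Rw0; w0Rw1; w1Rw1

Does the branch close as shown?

No atom appears with both signs at the same world.

No, open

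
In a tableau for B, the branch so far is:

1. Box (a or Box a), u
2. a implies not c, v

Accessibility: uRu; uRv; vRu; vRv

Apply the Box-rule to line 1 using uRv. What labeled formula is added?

a or Box a, v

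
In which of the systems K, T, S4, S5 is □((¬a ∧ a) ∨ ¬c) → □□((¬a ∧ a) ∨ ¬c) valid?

S4, S5

S4-tableau for the negation ¬(□((¬a ∧ a) ∨ ¬c) → □□((¬a ∧ a) ∨ ¬c)):
1. ¬(□((¬a ∧ a) ∨ ¬c) → □□((¬a ∧ a) ∨ ¬c)), w0
2. □((¬a ∧ a) ∨ ¬c), w0
3. ¬□□((¬a ∧ a) ∨ ¬c), w0
4. (¬a ∧ a) ∨ ¬c, w0
5. ¬c, w0
6. ¬□((¬a ∧ a) ∨ ¬c), w1
7. (¬a ∧ a) ∨ ¬c, w1
8. ¬c, w1
9. ¬((¬a ∧ a) ∨ ¬c), w2
10. ¬(¬a ∧ a), w2
11. c, w2
12. (¬a ∧ a) ∨ ¬c, w2
13. ¬a, w2
14. ¬a ∧ a, w2
15. a, w2
Accessibility: w0Rw0, w0Rw1, w0Rw2, w1Rw1, w1Rw2, w2Rw2
Branch closes: a and ¬a both at w2.
Every branch closes (one shown): valid in S4, hence also in S5 (every theorem of S4 is a theorem of S5).
T-tableau for the negation ¬(□((¬a ∧ a) ∨ ¬c) → □□((¬a ∧ a) ∨ ¬c)):
1. ¬(□((¬a ∧ a) ∨ ¬c) → □□((¬a ∧ a) ∨ ¬c)), w0
2. □((¬a ∧ a) ∨ ¬c), w0
3. ¬□□((¬a ∧ a) ∨ ¬c), w0
4. (¬a ∧ a) ∨ ¬c, w0
5. ¬c, w0
6. ¬□((¬a ∧ a) ∨ ¬c), w1
7. (¬a ∧ a) ∨ ¬c, w1
8. ¬c, w1
9. ¬((¬a ∧ a) ∨ ¬c), w2
10. ¬(¬a ∧ a), w2
11. c, w2
12. ¬a, w2
Accessibility: w0Rw0, w0Rw1, w1Rw1, w1Rw2, w2Rw2
Complete open branch: countermodel on a T-frame, so not valid in T, nor in K (the same frame is also a K-frame).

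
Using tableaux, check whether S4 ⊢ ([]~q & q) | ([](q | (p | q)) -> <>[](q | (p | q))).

Valid in S4

Tableau for the negation ~(([]~q & q) | ([](q | (p | q)) -> <>[](q | (p | q)))):
1. ~(([]~q & q) | ([](q | (p | q)) -> <>[](q | (p | q)))), u
2. ~([]~q & q), u   [~|-rule on 1]
3. ~([](q | (p | q)) -> <>[](q | (p | q))), u   [~|-rule on 1]
4. [](q | (p | q)), u   [~->-rule on 3]
5. ~<>[](q | (p | q)), u   [~->-rule on 3]
6. q | (p | q), u   [[]-rule on 4 via uRu]
7. ~[](q | (p | q)), u   [~<>-rule on 5 via uRu]
8. ~q, u   [~&-rule on 2 (branches; this branch)]
9. p | q, u   [|-rule on 6 (branches; this branch)]
10. p, u   [|-rule on 9 (branches; this branch)]
11. ~(q | (p | q)), v   [~[]-rule on 7: fresh world v, uRv]
12. ~q, v   [~|-rule on 11]
13. ~(p | q), v   [~|-rule on 11]
14. ~p, v   [~|-rule on 13]
15. q | (p | q), v   [[]-rule on 4 via uRv]
16. ~[](q | (p | q)), v   [~<>-rule on 5 via uRv]
17. p | q, v   [|-rule on 15 (branches; this branch)]
18. q, v   [|-rule on 17 (branches; this branch)]
Accessibility: uRu, uRv, vRv
Branch closes: q and ~q both at v.
All branches of the negation close; one closing branch shown above.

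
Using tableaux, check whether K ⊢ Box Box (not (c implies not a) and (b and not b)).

Invalid (countermodel exists)

Tableau for the negation not Box Box (not (c implies not a) and (b and not b)):
1. not Box Box (not (c implies not a) and (b and not b)), u
2. not Box (not (c implies not a) and (b and not b)), v
3. not (not (c implies not a) and (b and not b)), w
4. not (b and not b), w
5. b, w
Accessibility: uRv, vRw
The negation has an open branch (countermodel exists).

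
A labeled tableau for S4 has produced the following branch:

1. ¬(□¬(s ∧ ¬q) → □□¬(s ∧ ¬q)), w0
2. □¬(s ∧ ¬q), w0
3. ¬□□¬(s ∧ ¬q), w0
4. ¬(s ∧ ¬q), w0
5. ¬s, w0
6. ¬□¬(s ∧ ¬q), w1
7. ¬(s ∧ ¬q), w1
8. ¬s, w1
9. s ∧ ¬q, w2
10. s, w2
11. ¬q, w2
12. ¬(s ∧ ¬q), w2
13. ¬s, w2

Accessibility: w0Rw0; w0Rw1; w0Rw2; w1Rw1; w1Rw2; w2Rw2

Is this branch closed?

Both s and ¬s appear at w2.

Closed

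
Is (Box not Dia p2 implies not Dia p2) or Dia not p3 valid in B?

Yes, valid

Tableau for the negation not ((Box not Dia p2 implies not Dia p2) or Dia not p3):
1. not ((Box not Dia p2 implies not Dia p2) or Dia not p3), w0
2. not (Box not Dia p2 implies not Dia p2), w0   [neg-or-rule on 1]
3. not Dia not p3, w0   [neg-or-rule on 1]
4. Box not Dia p2, w0   [neg-implies-rule on 2]
5. Dia p2, w0   [neg-implies-rule on 2]
6. p3, w0   [neg-Dia-rule on 3 via w0Rw0]
7. not Dia p2, w0   [Box-rule on 4 via w0Rw0]
8. not p2, w0   [neg-Dia-rule on 7 via w0Rw0]
9. p2, w1   [Dia-rule on 5: fresh world w1, w0Rw1]
10. p3, w1   [neg-Dia-rule on 3 via w0Rw1]
11. not Dia p2, w1   [Box-rule on 4 via w0Rw1]
12. not p2, w1   [neg-Dia-rule on 7 via w0Rw1]
Accessibility: w0Rw0, w0Rw1, w1Rw0, w1Rw1
Branch closes: p2 and not p2 both at w1.
Every branch of the negation's tableau closes; the branch above is one of them.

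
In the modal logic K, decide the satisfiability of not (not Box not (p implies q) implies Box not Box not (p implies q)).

Yes, satisfiable

1. not (not Box not (p implies q) implies Box not Box not (p implies q)), 0
2. not Box not (p implies q), 0
3. not Box not Box not (p implies q), 0
4. p implies q, 1
5. q, 1
6. Box not (p implies q), 2
Accessibility: 0R1, 0R2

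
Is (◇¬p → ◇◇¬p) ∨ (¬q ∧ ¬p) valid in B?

Yes, valid

Tableau for the negation ¬((◇¬p → ◇◇¬p) ∨ (¬q ∧ ¬p)):
1. ¬((◇¬p → ◇◇¬p) ∨ (¬q ∧ ¬p)), u
2. ¬(◇¬p → ◇◇¬p), u
3. ¬(¬q ∧ ¬p), u
4. ◇¬p, u
5. ¬◇◇¬p, u
6. ¬◇¬p, u
7. p, u
8. ¬p, v
9. ¬◇¬p, v
10. p, v
Accessibility: uRu, uRv, vRu, vRv
Branch closes: p and ¬p both at v.
Every branch of the negation's tableau closes; the branch above is one of them.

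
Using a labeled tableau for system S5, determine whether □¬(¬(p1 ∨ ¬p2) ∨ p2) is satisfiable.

Satisfiable

1. □¬(¬(p1 ∨ ¬p2) ∨ p2), w0
2. ¬(¬(p1 ∨ ¬p2) ∨ p2), w0
3. p1 ∨ ¬p2, w0
4. ¬p2, w0
Accessibility: w0Rw0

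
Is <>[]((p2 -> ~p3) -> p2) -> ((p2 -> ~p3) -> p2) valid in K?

No, not valid

Tableau for the negation ~(<>[]((p2 -> ~p3) -> p2) -> ((p2 -> ~p3) -> p2)):
1. ~(<>[]((p2 -> ~p3) -> p2) -> ((p2 -> ~p3) -> p2)), u
2. <>[]((p2 -> ~p3) -> p2), u
3. ~((p2 -> ~p3) -> p2), u
4. p2 -> ~p3, u
5. ~p2, u
6. ~p3, u
7. []((p2 -> ~p3) -> p2), v
Accessibility: uRv
The negation has an open branch (countermodel exists).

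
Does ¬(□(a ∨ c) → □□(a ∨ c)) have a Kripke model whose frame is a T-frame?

1. ¬(□(a ∨ c) → □□(a ∨ c)), u
2. □(a ∨ c), u   [¬→-rule on 1]
3. ¬□□(a ∨ c), u   [¬→-rule on 1]
4. a ∨ c, u   [□-rule on 2 via uRu]
5. c, u   [∨-rule on 4 (branches; this branch)]
6. ¬□(a ∨ c), v   [¬□-rule on 3: fresh world v, uRv]
7. a ∨ c, v   [□-rule on 2 via uRv]
8. c, v   [∨-rule on 7 (branches; this branch)]
9. ¬(a ∨ c), w   [¬□-rule on 6: fresh world w, vRw]
10. ¬a, w   [¬∨-rule on 9]
11. ¬c, w   [¬∨-rule on 9]
Accessibility: uRu, uRv, vRv, vRw, wRw

Yes, satisfiable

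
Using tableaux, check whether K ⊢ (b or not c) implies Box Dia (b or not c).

No, not valid

Tableau for the negation not ((b or not c) implies Box Dia (b or not c)):
1. not ((b or not c) implies Box Dia (b or not c)), u
2. b or not c, u
3. not Box Dia (b or not c), u
4. not c, u
5. not Dia (b or not c), v
Accessibility: uRv
The negation has an open branch (countermodel exists).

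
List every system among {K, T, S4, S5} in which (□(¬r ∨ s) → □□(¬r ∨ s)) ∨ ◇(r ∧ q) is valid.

S4, S5

T-tableau for the negation ¬((□(¬r ∨ s) → □□(¬r ∨ s)) ∨ ◇(r ∧ q)):
1. ¬((□(¬r ∨ s) → □□(¬r ∨ s)) ∨ ◇(r ∧ q)), w0
2. ¬(□(¬r ∨ s) → □□(¬r ∨ s)), w0
3. ¬◇(r ∧ q), w0
4. □(¬r ∨ s), w0
5. ¬□□(¬r ∨ s), w0
6. ¬(r ∧ q), w0
7. ¬r ∨ s, w0
8. ¬q, w0
9. s, w0
10. ¬□(¬r ∨ s), w1
11. ¬(r ∧ q), w1
12. ¬r ∨ s, w1
13. ¬q, w1
14. s, w1
15. ¬(¬r ∨ s), w2
16. r, w2
17. ¬s, w2
Accessibility: w0Rw0, w0Rw1, w1Rw1, w1Rw2, w2Rw2
Complete open branch: countermodel on a T-frame, so not valid in T, nor in K (the same frame is also a K-frame).
S4-tableau for the negation ¬((□(¬r ∨ s) → □□(¬r ∨ s)) ∨ ◇(r ∧ q)):
1. ¬((□(¬r ∨ s) → □□(¬r ∨ s)) ∨ ◇(r ∧ q)), w0
2. ¬(□(¬r ∨ s) → □□(¬r ∨ s)), w0
3. ¬◇(r ∧ q), w0
4. □(¬r ∨ s), w0
5. ¬□□(¬r ∨ s), w0
6. ¬(r ∧ q), w0
7. ¬r ∨ s, w0
8. ¬q, w0
9. s, w0
10. ¬□(¬r ∨ s), w1
11. ¬(r ∧ q), w1
12. ¬r ∨ s, w1
13. ¬q, w1
14. s, w1
15. ¬(¬r ∨ s), w2
16. r, w2
17. ¬s, w2
18. ¬(r ∧ q), w2
19. ¬r ∨ s, w2
20. ¬q, w2
21. s, w2
Accessibility: w0Rw0, w0Rw1, w0Rw2, w1Rw1, w1Rw2, w2Rw2
Branch closes: s and ¬s both at w2.
Every branch closes (one shown): valid in S4, hence also in S5 (every theorem of S4 is a theorem of S5).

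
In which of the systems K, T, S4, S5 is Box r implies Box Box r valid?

S4, S5

T-tableau for the negation not (Box r implies Box Box r):
1. not (Box r implies Box Box r), w0
2. Box r, w0
3. not Box Box r, w0
4. r, w0
5. not Box r, w1
6. r, w1
7. not r, w2
Accessibility: w0Rw0, w0Rw1, w1Rw1, w1Rw2, w2Rw2
Complete open branch: countermodel on a T-frame, so not valid in T, nor in K (the same frame is also a K-frame).
S4-tableau for the negation not (Box r implies Box Box r):
1. not (Box r implies Box Box r), w0
2. Box r, w0
3. not Box Box r, w0
4. r, w0
5. not Box r, w1
6. r, w1
7. not r, w2
8. r, w2
Accessibility: w0Rw0, w0Rw1, w0Rw2, w1Rw1, w1Rw2, w2Rw2
Branch closes: r and not r both at w2.
Every branch closes (one shown): valid in S4, hence also in S5 (every theorem of S4 is a theorem of S5).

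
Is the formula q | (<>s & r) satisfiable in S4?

Yes, satisfiable

1. q | (<>s & r), w0
2. <>s & r, w0   [|-rule on 1 (branches; this branch)]
3. <>s, w0   [&-rule on 2]
4. r, w0   [&-rule on 2]
5. s, w1   [<>-rule on 3: fresh world w1, w0Rw1]
Accessibility: w0Rw0, w0Rw1, w1Rw1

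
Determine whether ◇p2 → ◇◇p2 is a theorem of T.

Tableau for the negation ¬(◇p2 → ◇◇p2):
1. ¬(◇p2 → ◇◇p2), w0
2. ◇p2, w0   [¬→-rule on 1]
3. ¬◇◇p2, w0   [¬→-rule on 1]
4. ¬◇p2, w0   [¬◇-rule on 3 via w0Rw0]
5. ¬p2, w0   [¬◇-rule on 4 via w0Rw0]
6. p2, w1   [◇-rule on 2: fresh world w1, w0Rw1]
7. ¬◇p2, w1   [¬◇-rule on 3 via w0Rw1]
8. ¬p2, w1   [¬◇-rule on 4 via w0Rw1]
Accessibility: w0Rw0, w0Rw1, w1Rw1
Branch closes: p2 and ¬p2 both at w1.
All branches of the negation close; one closing branch shown above.

Valid in T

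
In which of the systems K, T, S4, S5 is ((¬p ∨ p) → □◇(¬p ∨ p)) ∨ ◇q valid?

T, S4, S5

T-tableau for the negation ¬(((¬p ∨ p) → □◇(¬p ∨ p)) ∨ ◇q):
1. ¬(((¬p ∨ p) → □◇(¬p ∨ p)) ∨ ◇q), 0
2. ¬((¬p ∨ p) → □◇(¬p ∨ p)), 0
3. ¬◇q, 0
4. ¬p ∨ p, 0
5. ¬□◇(¬p ∨ p), 0
6. ¬q, 0
7. p, 0
8. ¬◇(¬p ∨ p), 1
9. ¬q, 1
10. ¬(¬p ∨ p), 1
11. p, 1
12. ¬p, 1
Accessibility: 0R0, 0R1, 1R1
Branch closes: p and ¬p both at 1.
Every branch closes (one shown): valid in T, hence also in S4, S5 (every theorem of T is a theorem of S4 and S5).
K-tableau for the negation ¬(((¬p ∨ p) → □◇(¬p ∨ p)) ∨ ◇q):
1. ¬(((¬p ∨ p) → □◇(¬p ∨ p)) ∨ ◇q), 0
2. ¬((¬p ∨ p) → □◇(¬p ∨ p)), 0
3. ¬◇q, 0
4. ¬p ∨ p, 0
5. ¬□◇(¬p ∨ p), 0
6. p, 0
7. ¬◇(¬p ∨ p), 1
8. ¬q, 1
Accessibility: 0R1
Complete open branch: countermodel on a K-frame, so not valid in K.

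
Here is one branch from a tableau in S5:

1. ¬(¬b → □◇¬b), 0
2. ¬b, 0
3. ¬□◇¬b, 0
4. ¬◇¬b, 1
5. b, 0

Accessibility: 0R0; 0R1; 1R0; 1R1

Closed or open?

Closed

Both b and ¬b appear at 0.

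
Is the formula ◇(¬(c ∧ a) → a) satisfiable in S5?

1. ◇(¬(c ∧ a) → a), 0
2. ¬(c ∧ a) → a, 1   [◇-rule on 1: fresh world 1, 0R1]
3. a, 1   [→-rule on 2 (branches; this branch)]
Accessibility: 0R0, 0R1, 1R0, 1R1

Satisfiable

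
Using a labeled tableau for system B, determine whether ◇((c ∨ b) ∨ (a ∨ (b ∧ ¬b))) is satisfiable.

Satisfiable

1. ◇((c ∨ b) ∨ (a ∨ (b ∧ ¬b))), u
2. (c ∨ b) ∨ (a ∨ (b ∧ ¬b)), v
3. a ∨ (b ∧ ¬b), v
4. a, v
Accessibility: uRu, uRv, vRu, vRv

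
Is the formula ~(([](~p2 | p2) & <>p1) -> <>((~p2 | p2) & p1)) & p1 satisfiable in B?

Unsatisfiable

1. ~(([](~p2 | p2) & <>p1) -> <>((~p2 | p2) & p1)) & p1, 0
2. ~(([](~p2 | p2) & <>p1) -> <>((~p2 | p2) & p1)), 0
3. p1, 0
4. [](~p2 | p2) & <>p1, 0
5. ~<>((~p2 | p2) & p1), 0
6. [](~p2 | p2), 0
7. <>p1, 0
8. ~((~p2 | p2) & p1), 0
9. ~p2 | p2, 0
10. ~(~p2 | p2), 0
11. p2, 0
12. ~p2, 0
Accessibility: 0R0
Branch closes: p2 and ~p2 both at 0.
All branches of the tableau close; one closing branch shown above.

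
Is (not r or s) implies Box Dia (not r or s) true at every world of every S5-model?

Tableau for the negation not ((not r or s) implies Box Dia (not r or s)):
1. not ((not r or s) implies Box Dia (not r or s)), w0
2. not r or s, w0
3. not Box Dia (not r or s), w0
4. s, w0
5. not Dia (not r or s), w1
6. not (not r or s), w0
7. r, w0
8. not s, w0
Accessibility: w0Rw0, w0Rw1, w1Rw0, w1Rw1
Branch closes: s and not s both at w0.
All branches of the negation close; one closing branch shown above.

Valid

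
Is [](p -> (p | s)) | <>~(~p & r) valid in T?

Tableau for the negation ~([](p -> (p | s)) | <>~(~p & r)):
1. ~([](p -> (p | s)) | <>~(~p & r)), 0
2. ~[](p -> (p | s)), 0   [~|-rule on 1]
3. ~<>~(~p & r), 0   [~|-rule on 1]
4. ~p & r, 0   [~<>-rule on 3 via 0R0]
5. ~p, 0   [&-rule on 4]
6. r, 0   [&-rule on 4]
7. ~(p -> (p | s)), 1   [~[]-rule on 2: fresh world 1, 0R1]
8. p, 1   [~->-rule on 7]
9. ~(p | s), 1   [~->-rule on 7]
10. ~p, 1   [~|-rule on 9]
11. ~s, 1   [~|-rule on 9]
Accessibility: 0R0, 0R1, 1R1
Branch closes: p and ~p both at 1.
Every branch of the negation's tableau closes; the branch above is one of them.

Yes, valid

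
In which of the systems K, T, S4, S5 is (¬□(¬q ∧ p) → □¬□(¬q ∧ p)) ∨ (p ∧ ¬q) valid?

S4-tableau for the negation ¬((¬□(¬q ∧ p) → □¬□(¬q ∧ p)) ∨ (p ∧ ¬q)):
1. ¬((¬□(¬q ∧ p) → □¬□(¬q ∧ p)) ∨ (p ∧ ¬q)), 0
2. ¬(¬□(¬q ∧ p) → □¬□(¬q ∧ p)), 0
3. ¬(p ∧ ¬q), 0
4. ¬□(¬q ∧ p), 0
5. ¬□¬□(¬q ∧ p), 0
6. q, 0
7. ¬(¬q ∧ p), 1
8. ¬p, 1
9. □(¬q ∧ p), 2
10. ¬q ∧ p, 2
11. ¬q, 2
12. p, 2
Accessibility: 0R0, 0R1, 0R2, 1R1, 2R2
Complete open branch: countermodel on an S4-frame, so not valid in S4, nor in K, T (the same frame is also a K-frame and a T-frame).
S5-tableau for the negation ¬((¬□(¬q ∧ p) → □¬□(¬q ∧ p)) ∨ (p ∧ ¬q)):
1. ¬((¬□(¬q ∧ p) → □¬□(¬q ∧ p)) ∨ (p ∧ ¬q)), 0
2. ¬(¬□(¬q ∧ p) → □¬□(¬q ∧ p)), 0
3. ¬(p ∧ ¬q), 0
4. ¬□(¬q ∧ p), 0
5. ¬□¬□(¬q ∧ p), 0
6. q, 0
7. ¬(¬q ∧ p), 1
8. ¬p, 1
9. □(¬q ∧ p), 2
10. ¬q ∧ p, 0
11. ¬q, 0
12. p, 0
Accessibility: 0R0, 0R1, 0R2, 1R0, 1R1, 1R2, 2R0, 2R1, 2R2
Branch closes: q and ¬q both at 0.
Every branch closes (one shown): valid in S5.

S5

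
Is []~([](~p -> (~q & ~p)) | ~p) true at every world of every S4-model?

Tableau for the negation ~[]~([](~p -> (~q & ~p)) | ~p):
1. ~[]~([](~p -> (~q & ~p)) | ~p), 0
2. [](~p -> (~q & ~p)) | ~p, 1   [~[]-rule on 1: fresh world 1, 0R1]
3. ~p, 1   [|-rule on 2 (branches; this branch)]
Accessibility: 0R0, 0R1, 1R1
The negation has an open branch (countermodel exists).

No, not valid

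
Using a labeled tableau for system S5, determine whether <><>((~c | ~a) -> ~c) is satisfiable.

1. <><>((~c | ~a) -> ~c), w0
2. <>((~c | ~a) -> ~c), w1   [<>-rule on 1: fresh world w1, w0Rw1]
3. (~c | ~a) -> ~c, w2   [<>-rule on 2: fresh world w2, w1Rw2]
4. ~c, w2   [->-rule on 3 (branches; this branch)]
Accessibility: w0Rw0, w0Rw1, w0Rw2, w1Rw0, w1Rw1, w1Rw2, w2Rw0, w2Rw1, w2Rw2

Satisfiable (open branch found)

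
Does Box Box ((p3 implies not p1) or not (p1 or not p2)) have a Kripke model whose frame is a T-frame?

Satisfiable

1. Box Box ((p3 implies not p1) or not (p1 or not p2)), 0
2. Box ((p3 implies not p1) or not (p1 or not p2)), 0   [Box-rule on 1 via 0R0]
3. (p3 implies not p1) or not (p1 or not p2), 0   [Box-rule on 2 via 0R0]
4. not (p1 or not p2), 0   [or-rule on 3 (branches; this branch)]
5. not p1, 0   [neg-or-rule on 4]
6. p2, 0   [neg-or-rule on 4]
Accessibility: 0R0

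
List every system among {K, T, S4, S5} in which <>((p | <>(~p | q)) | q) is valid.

T, S4, S5

T-tableau for the negation ~<>((p | <>(~p | q)) | q):
1. ~<>((p | <>(~p | q)) | q), 0
2. ~((p | <>(~p | q)) | q), 0   [~<>-rule on 1 via 0R0]
3. ~(p | <>(~p | q)), 0   [~|-rule on 2]
4. ~q, 0   [~|-rule on 2]
5. ~p, 0   [~|-rule on 3]
6. ~<>(~p | q), 0   [~|-rule on 3]
7. ~(~p | q), 0   [~<>-rule on 6 via 0R0]
8. p, 0   [~|-rule on 7]
Accessibility: 0R0
Branch closes: p and ~p both at 0.
Every branch closes (one shown): valid in T, hence also in S4, S5 (every theorem of T is a theorem of S4 and S5).
K-tableau for the negation ~<>((p | <>(~p | q)) | q):
1. ~<>((p | <>(~p | q)) | q), 0
Complete open branch: countermodel on a K-frame, so not valid in K.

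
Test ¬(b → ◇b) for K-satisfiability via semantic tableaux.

Yes, satisfiable

1. ¬(b → ◇b), 0
2. b, 0   [¬→-rule on 1]
3. ¬◇b, 0   [¬→-rule on 1]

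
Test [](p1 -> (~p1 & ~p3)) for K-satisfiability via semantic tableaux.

1. [](p1 -> (~p1 & ~p3)), w0

Satisfiable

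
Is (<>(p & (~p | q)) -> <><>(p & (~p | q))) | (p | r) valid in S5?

Tableau for the negation ~((<>(p & (~p | q)) -> <><>(p & (~p | q))) | (p | r)):
1. ~((<>(p & (~p | q)) -> <><>(p & (~p | q))) | (p | r)), 0
2. ~(<>(p & (~p | q)) -> <><>(p & (~p | q))), 0
3. ~(p | r), 0
4. <>(p & (~p | q)), 0
5. ~<><>(p & (~p | q)), 0
6. ~p, 0
7. ~r, 0
8. ~<>(p & (~p | q)), 0
9. ~(p & (~p | q)), 0
10. p & (~p | q), 1
11. p, 1
12. ~p | q, 1
13. ~<>(p & (~p | q)), 1
14. ~(p & (~p | q)), 1
15. q, 1
16. ~(~p | q), 1
17. ~q, 1
Accessibility: 0R0, 0R1, 1R0, 1R1
Branch closes: q and ~q both at 1.
Every branch of the negation's tableau closes; the branch above is one of them.

Valid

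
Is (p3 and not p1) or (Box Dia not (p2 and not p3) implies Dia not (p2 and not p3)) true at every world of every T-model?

Tableau for the negation not ((p3 and not p1) or (Box Dia not (p2 and not p3) implies Dia not (p2 and not p3))):
1. not ((p3 and not p1) or (Box Dia not (p2 and not p3) implies Dia not (p2 and not p3))), u
2. not (p3 and not p1), u
3. not (Box Dia not (p2 and not p3) implies Dia not (p2 and not p3)), u
4. Box Dia not (p2 and not p3), u
5. not Dia not (p2 and not p3), u
6. Dia not (p2 and not p3), u
7. p2 and not p3, u
8. p2, u
9. not p3, u
10. p1, u
11. not (p2 and not p3), v
12. Dia not (p2 and not p3), v
13. p2 and not p3, v
14. p2, v
15. not p3, v
16. p3, v
Accessibility: uRu, uRv, vRv
Branch closes: p3 and not p3 both at v.
All branches of the negation close; one closing branch shown above.

Valid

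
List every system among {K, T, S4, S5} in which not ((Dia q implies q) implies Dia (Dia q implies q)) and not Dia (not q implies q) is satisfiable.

K

T-tableau for the formula:
1. not ((Dia q implies q) implies Dia (Dia q implies q)) and not Dia (not q implies q), 0
2. not ((Dia q implies q) implies Dia (Dia q implies q)), 0   [and-rule on 1]
3. not Dia (not q implies q), 0   [and-rule on 1]
4. Dia q implies q, 0   [neg-implies-rule on 2]
5. not Dia (Dia q implies q), 0   [neg-implies-rule on 2]
6. not (not q implies q), 0   [neg-Dia-rule on 3 via 0R0]
7. not q, 0   [neg-implies-rule on 6]
8. not (Dia q implies q), 0   [neg-Dia-rule on 5 via 0R0]
9. Dia q, 0   [neg-implies-rule on 8]
10. not Dia q, 0   [implies-rule on 4 (branches; this branch)]
11. q, 1   [Dia-rule on 9: fresh world 1, 0R1]
12. not (not q implies q), 1   [neg-Dia-rule on 3 via 0R1]
13. not q, 1   [neg-implies-rule on 12]
Accessibility: 0R0, 0R1, 1R1
Branch closes: q and not q both at 1.
Every branch closes (one shown): unsatisfiable in T, hence also in S4, S5 (every S4/S5-frame is a T-frame).
K-tableau for the formula:
1. not ((Dia q implies q) implies Dia (Dia q implies q)) and not Dia (not q implies q), 0
2. not ((Dia q implies q) implies Dia (Dia q implies q)), 0   [and-rule on 1]
3. not Dia (not q implies q), 0   [and-rule on 1]
4. Dia q implies q, 0   [neg-implies-rule on 2]
5. not Dia (Dia q implies q), 0   [neg-implies-rule on 2]
6. q, 0   [implies-rule on 4 (branches; this branch)]
Complete open branch: satisfiable in K.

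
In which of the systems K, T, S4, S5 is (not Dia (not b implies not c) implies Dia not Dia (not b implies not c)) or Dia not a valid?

T-tableau for the negation not ((not Dia (not b implies not c) implies Dia not Dia (not b implies not c)) or Dia not a):
1. not ((not Dia (not b implies not c) implies Dia not Dia (not b implies not c)) or Dia not a), u
2. not (not Dia (not b implies not c) implies Dia not Dia (not b implies not c)), u   [neg-or-rule on 1]
3. not Dia not a, u   [neg-or-rule on 1]
4. not Dia (not b implies not c), u   [neg-implies-rule on 2]
5. not Dia not Dia (not b implies not c), u   [neg-implies-rule on 2]
6. a, u   [neg-Dia-rule on 3 via uRu]
7. not (not b implies not c), u   [neg-Dia-rule on 4 via uRu]
8. not b, u   [neg-implies-rule on 7]
9. c, u   [neg-implies-rule on 7]
10. Dia (not b implies not c), u   [neg-Dia-rule on 5 via uRu]
11. not b implies not c, v   [Dia-rule on 10: fresh world v, uRv]
12. a, v   [neg-Dia-rule on 3 via uRv]
13. not (not b implies not c), v   [neg-Dia-rule on 4 via uRv]
14. not b, v   [neg-implies-rule on 13]
15. c, v   [neg-implies-rule on 13]
16. Dia (not b implies not c), v   [neg-Dia-rule on 5 via uRv]
17. not c, v   [implies-rule on 11 (branches; this branch)]
Accessibility: uRu, uRv, vRv
Branch closes: c and not c both at v.
Every branch closes (one shown): valid in T, hence also in S4, S5 (every theorem of T is a theorem of S4 and S5).
K-tableau for the negation not ((not Dia (not b implies not c) implies Dia not Dia (not b implies not c)) or Dia not a):
1. not ((not Dia (not b implies not c) implies Dia not Dia (not b implies not c)) or Dia not a), u
2. not (not Dia (not b implies not c) implies Dia not Dia (not b implies not c)), u   [neg-or-rule on 1]
3. not Dia not a, u   [neg-or-rule on 1]
4. not Dia (not b implies not c), u   [neg-implies-rule on 2]
5. not Dia not Dia (not b implies not c), u   [neg-implies-rule on 2]
Complete open branch: countermodel on a K-frame, so not valid in K.

T, S4, S5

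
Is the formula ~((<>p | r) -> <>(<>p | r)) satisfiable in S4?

Unsatisfiable

1. ~((<>p | r) -> <>(<>p | r)), w0
2. <>p | r, w0
3. ~<>(<>p | r), w0
4. ~(<>p | r), w0
5. ~<>p, w0
6. ~r, w0
7. ~p, w0
8. <>p, w0
9. p, w1
10. ~(<>p | r), w1
11. ~<>p, w1
12. ~r, w1
13. ~p, w1
Accessibility: w0Rw0, w0Rw1, w1Rw1
Branch closes: p and ~p both at w1.
Every branch closes; the branch above is one of them.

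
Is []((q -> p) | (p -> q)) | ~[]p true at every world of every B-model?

Tableau for the negation ~([]((q -> p) | (p -> q)) | ~[]p):
1. ~([]((q -> p) | (p -> q)) | ~[]p), 0
2. ~[]((q -> p) | (p -> q)), 0   [~|-rule on 1]
3. []p, 0   [~|-rule on 1]
4. p, 0   [[]-rule on 3 via 0R0]
5. ~((q -> p) | (p -> q)), 1   [~[]-rule on 2: fresh world 1, 0R1]
6. ~(q -> p), 1   [~|-rule on 5]
7. ~(p -> q), 1   [~|-rule on 5]
8. q, 1   [~->-rule on 6]
9. ~p, 1   [~->-rule on 6]
10. p, 1   [~->-rule on 7]
11. ~q, 1   [~->-rule on 7]
Accessibility: 0R0, 0R1, 1R0, 1R1
Branch closes: p and ~p both at 1.
All branches of the negation close; one closing branch shown above.

Yes, valid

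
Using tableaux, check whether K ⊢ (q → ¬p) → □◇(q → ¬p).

Tableau for the negation ¬((q → ¬p) → □◇(q → ¬p)):
1. ¬((q → ¬p) → □◇(q → ¬p)), w0
2. q → ¬p, w0   [¬→-rule on 1]
3. ¬□◇(q → ¬p), w0   [¬→-rule on 1]
4. ¬p, w0   [→-rule on 2 (branches; this branch)]
5. ¬◇(q → ¬p), w1   [¬□-rule on 3: fresh world w1, w0Rw1]
Accessibility: w0Rw1
The negation has an open branch (countermodel exists).

Invalid (countermodel exists)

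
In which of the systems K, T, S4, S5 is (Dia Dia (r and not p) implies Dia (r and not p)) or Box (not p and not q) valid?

S4-tableau for the negation not ((Dia Dia (r and not p) implies Dia (r and not p)) or Box (not p and not q)):
1. not ((Dia Dia (r and not p) implies Dia (r and not p)) or Box (not p and not q)), w0
2. not (Dia Dia (r and not p) implies Dia (r and not p)), w0
3. not Box (not p and not q), w0
4. Dia Dia (r and not p), w0
5. not Dia (r and not p), w0
6. not (r and not p), w0
7. p, w0
8. not (not p and not q), w1
9. not (r and not p), w1
10. q, w1
11. p, w1
12. Dia (r and not p), w2
13. not (r and not p), w2
14. p, w2
15. r and not p, w3
16. r, w3
17. not p, w3
18. not (r and not p), w3
19. p, w3
Accessibility: w0Rw0, w0Rw1, w0Rw2, w0Rw3, w1Rw1, w2Rw2, w2Rw3, w3Rw3
Branch closes: p and not p both at w3.
Every branch closes (one shown): valid in S4, hence also in S5 (every theorem of S4 is a theorem of S5).
T-tableau for the negation not ((Dia Dia (r and not p) implies Dia (r and not p)) or Box (not p and not q)):
1. not ((Dia Dia (r and not p) implies Dia (r and not p)) or Box (not p and not q)), w0
2. not (Dia Dia (r and not p) implies Dia (r and not p)), w0
3. not Box (not p and not q), w0
4. Dia Dia (r and not p), w0
5. not Dia (r and not p), w0
6. not (r and not p), w0
7. p, w0
8. not (not p and not q), w1
9. not (r and not p), w1
10. q, w1
11. p, w1
12. Dia (r and not p), w2
13. not (r and not p), w2
14. p, w2
15. r and not p, w3
16. r, w3
17. not p, w3
Accessibility: w0Rw0, w0Rw1, w0Rw2, w1Rw1, w2Rw2, w2Rw3, w3Rw3
Complete open branch: countermodel on a T-frame, so not valid in T, nor in K (the same frame is also a K-frame).

S4, S5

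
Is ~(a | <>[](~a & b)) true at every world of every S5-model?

Tableau for the negation a | <>[](~a & b):
1. a | <>[](~a & b), u
2. <>[](~a & b), u   [|-rule on 1 (branches; this branch)]
3. [](~a & b), v   [<>-rule on 2: fresh world v, uRv]
4. ~a & b, u   [[]-rule on 3 via vRu]
5. ~a, u   [&-rule on 4]
6. b, u   [&-rule on 4]
7. ~a & b, v   [[]-rule on 3 via vRv]
8. ~a, v   [&-rule on 7]
9. b, v   [&-rule on 7]
Accessibility: uRu, uRv, vRu, vRv
The negation has an open branch (countermodel exists).

No, not valid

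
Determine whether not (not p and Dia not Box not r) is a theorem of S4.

Not valid

Tableau for the negation not p and Dia not Box not r:
1. not p and Dia not Box not r, w0
2. not p, w0   [and-rule on 1]
3. Dia not Box not r, w0   [and-rule on 1]
4. not Box not r, w1   [Dia-rule on 3: fresh world w1, w0Rw1]
5. r, w2   [neg-Box-rule on 4: fresh world w2, w1Rw2]
Accessibility: w0Rw0, w0Rw1, w0Rw2, w1Rw1, w1Rw2, w2Rw2
The negation has an open branch (countermodel exists).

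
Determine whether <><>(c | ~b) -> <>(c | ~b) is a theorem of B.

Not valid

Tableau for the negation ~(<><>(c | ~b) -> <>(c | ~b)):
1. ~(<><>(c | ~b) -> <>(c | ~b)), w0
2. <><>(c | ~b), w0
3. ~<>(c | ~b), w0
4. ~(c | ~b), w0
5. ~c, w0
6. b, w0
7. <>(c | ~b), w1
8. ~(c | ~b), w1
9. ~c, w1
10. b, w1
11. c | ~b, w2
12. ~b, w2
Accessibility: w0Rw0, w0Rw1, w1Rw0, w1Rw1, w1Rw2, w2Rw1, w2Rw2
The negation has an open branch (countermodel exists).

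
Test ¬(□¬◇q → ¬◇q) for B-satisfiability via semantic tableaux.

1. ¬(□¬◇q → ¬◇q), 0
2. □¬◇q, 0
3. ◇q, 0
4. ¬◇q, 0
5. ¬q, 0
6. q, 1
7. ¬◇q, 1
8. ¬q, 1
Accessibility: 0R0, 0R1, 1R0, 1R1
Branch closes: q and ¬q both at 1.
(One branch shown.) All branches close.

Unsatisfiable (every branch closes)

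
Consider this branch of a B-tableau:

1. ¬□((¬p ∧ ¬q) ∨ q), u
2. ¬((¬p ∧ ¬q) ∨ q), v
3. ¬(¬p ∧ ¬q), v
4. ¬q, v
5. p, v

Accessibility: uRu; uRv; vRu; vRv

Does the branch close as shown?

Not closed

No world carries both an atom and its negation.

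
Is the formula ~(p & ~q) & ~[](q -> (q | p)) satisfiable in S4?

Unsatisfiable (every branch closes)

1. ~(p & ~q) & ~[](q -> (q | p)), w0
2. ~(p & ~q), w0
3. ~[](q -> (q | p)), w0
4. q, w0
5. ~(q -> (q | p)), w1
6. q, w1
7. ~(q | p), w1
8. ~q, w1
9. ~p, w1
Accessibility: w0Rw0, w0Rw1, w1Rw1
Branch closes: q and ~q both at w1.
Every branch closes; the branch above is one of them.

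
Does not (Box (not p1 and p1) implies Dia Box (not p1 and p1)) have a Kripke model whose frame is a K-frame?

Yes, satisfiable

1. not (Box (not p1 and p1) implies Dia Box (not p1 and p1)), 0
2. Box (not p1 and p1), 0   [neg-implies-rule on 1]
3. not Dia Box (not p1 and p1), 0   [neg-implies-rule on 1]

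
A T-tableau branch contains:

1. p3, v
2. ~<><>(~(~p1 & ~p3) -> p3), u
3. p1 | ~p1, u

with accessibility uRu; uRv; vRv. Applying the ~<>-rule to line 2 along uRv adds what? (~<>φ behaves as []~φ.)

~<>(~(~p1 & ~p3) -> p3), v

~<>φ behaves as []~φ: propagate the negated body to each accessible world.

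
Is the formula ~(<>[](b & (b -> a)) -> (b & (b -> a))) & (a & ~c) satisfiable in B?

Unsatisfiable (every branch closes)

1. ~(<>[](b & (b -> a)) -> (b & (b -> a))) & (a & ~c), w0
2. ~(<>[](b & (b -> a)) -> (b & (b -> a))), w0   [&-rule on 1]
3. a & ~c, w0   [&-rule on 1]
4. <>[](b & (b -> a)), w0   [~->-rule on 2]
5. ~(b & (b -> a)), w0   [~->-rule on 2]
6. a, w0   [&-rule on 3]
7. ~c, w0   [&-rule on 3]
8. ~b, w0   [~&-rule on 5 (branches; this branch)]
9. [](b & (b -> a)), w1   [<>-rule on 4: fresh world w1, w0Rw1]
10. b & (b -> a), w0   [[]-rule on 9 via w1Rw0]
11. b, w0   [&-rule on 10]
12. b -> a, w0   [&-rule on 10]
Accessibility: w0Rw0, w0Rw1, w1Rw0, w1Rw1
Branch closes: b and ~b both at w0.
Every branch closes; the branch above is one of them.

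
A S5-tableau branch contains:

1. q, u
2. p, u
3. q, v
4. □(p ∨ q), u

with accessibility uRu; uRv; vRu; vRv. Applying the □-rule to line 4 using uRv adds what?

p ∨ q, v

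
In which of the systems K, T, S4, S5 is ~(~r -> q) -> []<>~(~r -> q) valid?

S4-tableau for the negation ~(~(~r -> q) -> []<>~(~r -> q)):
1. ~(~(~r -> q) -> []<>~(~r -> q)), w0
2. ~(~r -> q), w0
3. ~[]<>~(~r -> q), w0
4. ~r, w0
5. ~q, w0
6. ~<>~(~r -> q), w1
7. ~r -> q, w1
8. q, w1
Accessibility: w0Rw0, w0Rw1, w1Rw1
Complete open branch: countermodel on an S4-frame, so not valid in S4, nor in K, T (the same frame is also a K-frame and a T-frame).
S5-tableau for the negation ~(~(~r -> q) -> []<>~(~r -> q)):
1. ~(~(~r -> q) -> []<>~(~r -> q)), w0
2. ~(~r -> q), w0
3. ~[]<>~(~r -> q), w0
4. ~r, w0
5. ~q, w0
6. ~<>~(~r -> q), w1
7. ~r -> q, w0
8. ~r -> q, w1
9. q, w0
Accessibility: w0Rw0, w0Rw1, w1Rw0, w1Rw1
Branch closes: q and ~q both at w0.
Every branch closes (one shown): valid in S5.

S5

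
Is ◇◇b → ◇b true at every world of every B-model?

No, not valid

Tableau for the negation ¬(◇◇b → ◇b):
1. ¬(◇◇b → ◇b), u
2. ◇◇b, u
3. ¬◇b, u
4. ¬b, u
5. ◇b, v
6. ¬b, v
7. b, w
Accessibility: uRu, uRv, vRu, vRv, vRw, wRv, wRw
The negation has an open branch (countermodel exists).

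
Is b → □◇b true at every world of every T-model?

No, not valid

Tableau for the negation ¬(b → □◇b):
1. ¬(b → □◇b), u
2. b, u
3. ¬□◇b, u
4. ¬◇b, v
5. ¬b, v
Accessibility: uRu, uRv, vRv
The negation has an open branch (countermodel exists).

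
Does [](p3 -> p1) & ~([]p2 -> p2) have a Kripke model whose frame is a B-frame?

1. [](p3 -> p1) & ~([]p2 -> p2), w0
2. [](p3 -> p1), w0   [&-rule on 1]
3. ~([]p2 -> p2), w0   [&-rule on 1]
4. []p2, w0   [~->-rule on 3]
5. ~p2, w0   [~->-rule on 3]
6. p3 -> p1, w0   [[]-rule on 2 via w0Rw0]
7. p2, w0   [[]-rule on 4 via w0Rw0]
Accessibility: w0Rw0
Branch closes: p2 and ~p2 both at w0.
(One branch shown.) All branches close.

Unsatisfiable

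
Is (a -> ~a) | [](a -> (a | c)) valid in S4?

Valid in S4

Tableau for the negation ~((a -> ~a) | [](a -> (a | c))):
1. ~((a -> ~a) | [](a -> (a | c))), u
2. ~(a -> ~a), u
3. ~[](a -> (a | c)), u
4. a, u
5. ~(a -> (a | c)), v
6. a, v
7. ~(a | c), v
8. ~a, v
9. ~c, v
Accessibility: uRu, uRv, vRv
Branch closes: a and ~a both at v.
Every branch of the negation's tableau closes; the branch above is one of them.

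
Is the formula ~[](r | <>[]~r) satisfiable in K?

Yes, satisfiable

1. ~[](r | <>[]~r), u
2. ~(r | <>[]~r), v
3. ~r, v
4. ~<>[]~r, v
Accessibility: uRv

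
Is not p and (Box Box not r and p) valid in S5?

Tableau for the negation not (not p and (Box Box not r and p)):
1. not (not p and (Box Box not r and p)), w0
2. not (Box Box not r and p), w0   [neg-and-rule on 1 (branches; this branch)]
3. not p, w0   [neg-and-rule on 2 (branches; this branch)]
Accessibility: w0Rw0
The negation has an open branch (countermodel exists).

Invalid (countermodel exists)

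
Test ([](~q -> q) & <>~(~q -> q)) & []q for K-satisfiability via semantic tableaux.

No, unsatisfiable

1. ([](~q -> q) & <>~(~q -> q)) & []q, u
2. [](~q -> q) & <>~(~q -> q), u
3. []q, u
4. [](~q -> q), u
5. <>~(~q -> q), u
6. ~(~q -> q), v
7. ~q, v
8. q, v
Accessibility: uRv
Branch closes: q and ~q both at v.
(One branch shown.) All branches close.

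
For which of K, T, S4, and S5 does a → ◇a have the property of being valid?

T, S4, S5

K-tableau for the negation ¬(a → ◇a):
1. ¬(a → ◇a), u
2. a, u   [¬→-rule on 1]
3. ¬◇a, u   [¬→-rule on 1]
Complete open branch: countermodel on a K-frame, so not valid in K.
T-tableau for the negation ¬(a → ◇a):
1. ¬(a → ◇a), u
2. a, u   [¬→-rule on 1]
3. ¬◇a, u   [¬→-rule on 1]
4. ¬a, u   [¬◇-rule on 3 via uRu]
Accessibility: uRu
Branch closes: a and ¬a both at u.
Every branch closes (one shown): valid in T, hence also in S4, S5 (every theorem of T is a theorem of S4 and S5).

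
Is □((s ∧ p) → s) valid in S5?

Yes, valid

Tableau for the negation ¬□((s ∧ p) → s):
1. ¬□((s ∧ p) → s), 0
2. ¬((s ∧ p) → s), 1   [¬□-rule on 1: fresh world 1, 0R1]
3. s ∧ p, 1   [¬→-rule on 2]
4. ¬s, 1   [¬→-rule on 2]
5. s, 1   [∧-rule on 3]
6. p, 1   [∧-rule on 3]
Accessibility: 0R0, 0R1, 1R0, 1R1
Branch closes: s and ¬s both at 1.
All branches of the negation close; one closing branch shown above.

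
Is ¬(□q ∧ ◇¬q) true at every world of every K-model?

Tableau for the negation □q ∧ ◇¬q:
1. □q ∧ ◇¬q, u
2. □q, u   [∧-rule on 1]
3. ◇¬q, u   [∧-rule on 1]
4. ¬q, v   [◇-rule on 3: fresh world v, uRv]
5. q, v   [□-rule on 2 via uRv]
Accessibility: uRv
Branch closes: q and ¬q both at v.
Every branch of the negation's tableau closes; the branch above is one of them.

Valid in K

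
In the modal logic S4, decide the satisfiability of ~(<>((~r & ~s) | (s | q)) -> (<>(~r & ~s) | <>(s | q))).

1. ~(<>((~r & ~s) | (s | q)) -> (<>(~r & ~s) | <>(s | q))), u
2. <>((~r & ~s) | (s | q)), u   [~->-rule on 1]
3. ~(<>(~r & ~s) | <>(s | q)), u   [~->-rule on 1]
4. ~<>(~r & ~s), u   [~|-rule on 3]
5. ~<>(s | q), u   [~|-rule on 3]
6. ~(~r & ~s), u   [~<>-rule on 4 via uRu]
7. ~(s | q), u   [~<>-rule on 5 via uRu]
8. ~s, u   [~|-rule on 7]
9. ~q, u   [~|-rule on 7]
10. r, u   [~&-rule on 6 (branches; this branch)]
11. (~r & ~s) | (s | q), v   [<>-rule on 2: fresh world v, uRv]
12. ~(~r & ~s), v   [~<>-rule on 4 via uRv]
13. ~(s | q), v   [~<>-rule on 5 via uRv]
14. ~s, v   [~|-rule on 13]
15. ~q, v   [~|-rule on 13]
16. s | q, v   [|-rule on 11 (branches; this branch)]
17. r, v   [~&-rule on 12 (branches; this branch)]
18. q, v   [|-rule on 16 (branches; this branch)]
Accessibility: uRu, uRv, vRv
Branch closes: q and ~q both at v.
Every branch closes; the branch above is one of them.

No, unsatisfiable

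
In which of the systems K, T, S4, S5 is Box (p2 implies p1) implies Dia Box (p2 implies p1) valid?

K-tableau for the negation not (Box (p2 implies p1) implies Dia Box (p2 implies p1)):
1. not (Box (p2 implies p1) implies Dia Box (p2 implies p1)), 0
2. Box (p2 implies p1), 0   [neg-implies-rule on 1]
3. not Dia Box (p2 implies p1), 0   [neg-implies-rule on 1]
Complete open branch: countermodel on a K-frame, so not valid in K.
T-tableau for the negation not (Box (p2 implies p1) implies Dia Box (p2 implies p1)):
1. not (Box (p2 implies p1) implies Dia Box (p2 implies p1)), 0
2. Box (p2 implies p1), 0   [neg-implies-rule on 1]
3. not Dia Box (p2 implies p1), 0   [neg-implies-rule on 1]
4. p2 implies p1, 0   [Box-rule on 2 via 0R0]
5. not Box (p2 implies p1), 0   [neg-Dia-rule on 3 via 0R0]
6. p1, 0   [implies-rule on 4 (branches; this branch)]
7. not (p2 implies p1), 1   [neg-Box-rule on 5: fresh world 1, 0R1]
8. p2, 1   [neg-implies-rule on 7]
9. not p1, 1   [neg-implies-rule on 7]
10. p2 implies p1, 1   [Box-rule on 2 via 0R1]
11. not Box (p2 implies p1), 1   [neg-Dia-rule on 3 via 0R1]
12. p1, 1   [implies-rule on 10 (branches; this branch)]
Accessibility: 0R0, 0R1, 1R1
Branch closes: p1 and not p1 both at 1.
Every branch closes (one shown): valid in T, hence also in S4, S5 (every theorem of T is a theorem of S4 and S5).

T, S4, S5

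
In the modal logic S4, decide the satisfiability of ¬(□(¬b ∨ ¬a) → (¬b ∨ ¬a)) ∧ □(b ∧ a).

1. ¬(□(¬b ∨ ¬a) → (¬b ∨ ¬a)) ∧ □(b ∧ a), 0
2. ¬(□(¬b ∨ ¬a) → (¬b ∨ ¬a)), 0   [∧-rule on 1]
3. □(b ∧ a), 0   [∧-rule on 1]
4. □(¬b ∨ ¬a), 0   [¬→-rule on 2]
5. ¬(¬b ∨ ¬a), 0   [¬→-rule on 2]
6. b, 0   [¬∨-rule on 5]
7. a, 0   [¬∨-rule on 5]
8. b ∧ a, 0   [□-rule on 3 via 0R0]
9. ¬b ∨ ¬a, 0   [□-rule on 4 via 0R0]
10. ¬a, 0   [∨-rule on 9 (branches; this branch)]
Accessibility: 0R0
Branch closes: a and ¬a both at 0.
All branches of the tableau close; one closing branch shown above.

Unsatisfiable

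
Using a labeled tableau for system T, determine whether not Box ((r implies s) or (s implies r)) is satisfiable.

Unsatisfiable

1. not Box ((r implies s) or (s implies r)), u
2. not ((r implies s) or (s implies r)), v   [neg-Box-rule on 1: fresh world v, uRv]
3. not (r implies s), v   [neg-or-rule on 2]
4. not (s implies r), v   [neg-or-rule on 2]
5. r, v   [neg-implies-rule on 3]
6. not s, v   [neg-implies-rule on 3]
7. s, v   [neg-implies-rule on 4]
8. not r, v   [neg-implies-rule on 4]
Accessibility: uRu, uRv, vRv
Branch closes: s and not s both at v.
(One branch shown.) All branches close.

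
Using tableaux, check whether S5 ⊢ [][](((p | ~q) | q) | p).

Valid in S5

Tableau for the negation ~[][](((p | ~q) | q) | p):
1. ~[][](((p | ~q) | q) | p), 0
2. ~[](((p | ~q) | q) | p), 1
3. ~(((p | ~q) | q) | p), 2
4. ~((p | ~q) | q), 2
5. ~p, 2
6. ~(p | ~q), 2
7. ~q, 2
8. q, 2
Accessibility: 0R0, 0R1, 0R2, 1R0, 1R1, 1R2, 2R0, 2R1, 2R2
Branch closes: q and ~q both at 2.
Every branch of the negation's tableau closes; the branch above is one of them.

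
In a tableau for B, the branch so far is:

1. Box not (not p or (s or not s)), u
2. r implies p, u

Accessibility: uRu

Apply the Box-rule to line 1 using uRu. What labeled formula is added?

not (not p or (s or not s)), u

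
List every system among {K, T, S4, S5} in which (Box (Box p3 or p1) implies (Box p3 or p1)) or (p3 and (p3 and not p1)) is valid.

T, S4, S5

K-tableau for the negation not ((Box (Box p3 or p1) implies (Box p3 or p1)) or (p3 and (p3 and not p1))):
1. not ((Box (Box p3 or p1) implies (Box p3 or p1)) or (p3 and (p3 and not p1))), u
2. not (Box (Box p3 or p1) implies (Box p3 or p1)), u   [neg-or-rule on 1]
3. not (p3 and (p3 and not p1)), u   [neg-or-rule on 1]
4. Box (Box p3 or p1), u   [neg-implies-rule on 2]
5. not (Box p3 or p1), u   [neg-implies-rule on 2]
6. not Box p3, u   [neg-or-rule on 5]
7. not p1, u   [neg-or-rule on 5]
8. not (p3 and not p1), u   [neg-and-rule on 3 (branches; this branch)]
9. not p3, u   [neg-and-rule on 8 (branches; this branch)]
10. not p3, v   [neg-Box-rule on 6: fresh world v, uRv]
11. Box p3 or p1, v   [Box-rule on 4 via uRv]
12. p1, v   [or-rule on 11 (branches; this branch)]
Accessibility: uRv
Complete open branch: countermodel on a K-frame, so not valid in K.
T-tableau for the negation not ((Box (Box p3 or p1) implies (Box p3 or p1)) or (p3 and (p3 and not p1))):
1. not ((Box (Box p3 or p1) implies (Box p3 or p1)) or (p3 and (p3 and not p1))), u
2. not (Box (Box p3 or p1) implies (Box p3 or p1)), u   [neg-or-rule on 1]
3. not (p3 and (p3 and not p1)), u   [neg-or-rule on 1]
4. Box (Box p3 or p1), u   [neg-implies-rule on 2]
5. not (Box p3 or p1), u   [neg-implies-rule on 2]
6. not Box p3, u   [neg-or-rule on 5]
7. not p1, u   [neg-or-rule on 5]
8. Box p3 or p1, u   [Box-rule on 4 via uRu]
9. not (p3 and not p1), u   [neg-and-rule on 3 (branches; this branch)]
10. Box p3, u   [or-rule on 8 (branches; this branch)]
11. p3, u   [Box-rule on 10 via uRu]
12. p1, u   [neg-and-rule on 9 (branches; this branch)]
Accessibility: uRu
Branch closes: p1 and not p1 both at u.
Every branch closes (one shown): valid in T, hence also in S4, S5 (every theorem of T is a theorem of S4 and S5).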